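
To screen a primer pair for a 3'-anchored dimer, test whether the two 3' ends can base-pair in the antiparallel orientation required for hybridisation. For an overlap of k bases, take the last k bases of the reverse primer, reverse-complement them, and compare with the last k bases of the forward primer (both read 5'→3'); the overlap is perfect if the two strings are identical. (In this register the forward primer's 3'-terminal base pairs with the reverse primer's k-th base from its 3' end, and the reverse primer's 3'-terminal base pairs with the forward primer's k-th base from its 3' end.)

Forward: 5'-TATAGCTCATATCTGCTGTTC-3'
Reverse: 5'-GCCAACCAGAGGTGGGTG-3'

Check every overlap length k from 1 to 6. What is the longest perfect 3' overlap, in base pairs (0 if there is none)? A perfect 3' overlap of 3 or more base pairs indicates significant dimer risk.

Longest perfect overlap: 1 complementary base pair; below the dimer-risk threshold (threshold 3).

Last 6 bases (5'→3') — forward …CTGTTC, reverse …TGGGTG.
Reverse complement of the reverse primer's last 6 bases: CACCCA; its first k bases are the reverse complement of the reverse primer's last k bases, so a perfect k-base overlap needs the forward primer's last k bases to equal them.
Comparing (forward last k vs required): k=1: C vs C ✓; k=2: TC vs CA ✗; k=3: TTC vs CAC ✗; k=4: GTTC vs CACC ✗; k=5: TGTTC vs CACCC ✗; k=6: CTGTTC vs CACCCA ✗.
Only k = 1 is perfect, so the longest perfect 3' overlap is 1.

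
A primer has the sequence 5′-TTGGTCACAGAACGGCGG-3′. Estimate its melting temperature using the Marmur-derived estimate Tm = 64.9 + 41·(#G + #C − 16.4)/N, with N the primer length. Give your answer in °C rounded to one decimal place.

Base counts: A=4, T=3, G=7, C=4; G+C = 11, N = 18.
Tm = 64.9 + 41·(11 − 16.4)/18 = 64.9 + -221.40/18 = 52.6°C.

52.6°C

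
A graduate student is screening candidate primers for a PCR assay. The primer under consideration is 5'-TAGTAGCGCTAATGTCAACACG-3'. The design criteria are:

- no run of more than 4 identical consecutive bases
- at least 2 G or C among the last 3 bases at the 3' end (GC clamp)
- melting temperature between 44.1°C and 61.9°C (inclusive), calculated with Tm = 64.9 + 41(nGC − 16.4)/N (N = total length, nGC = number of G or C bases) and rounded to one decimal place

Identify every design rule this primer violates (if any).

Meets all criteria.

Base counts: A=7, T=5, G=5, C=5 (length 22).
homopolymer run: longest run = 2 ✓
GC clamp: 3' end ACG has 2 G/C ✓
Tm: Tm = 64.9 + 41·(10 − 16.4)/22 = 53.0°C ✓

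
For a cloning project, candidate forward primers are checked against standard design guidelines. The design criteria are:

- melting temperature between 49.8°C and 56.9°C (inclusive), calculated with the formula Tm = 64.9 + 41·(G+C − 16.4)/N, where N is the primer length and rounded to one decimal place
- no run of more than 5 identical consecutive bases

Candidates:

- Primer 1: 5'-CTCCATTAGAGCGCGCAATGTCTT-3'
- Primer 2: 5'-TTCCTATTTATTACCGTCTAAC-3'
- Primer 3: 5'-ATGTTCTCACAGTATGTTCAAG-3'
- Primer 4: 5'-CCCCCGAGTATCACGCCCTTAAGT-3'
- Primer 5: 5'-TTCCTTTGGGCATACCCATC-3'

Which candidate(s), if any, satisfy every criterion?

Primer 5 only.

Primer 1 (24 nt, A=5 T=7 G=5 C=7): Tm = 64.9 + 41·(12 − 16.4)/24 = 57.4°C, outside 49.8–56.9°C ✗; longest run = 2 ✓ — fails.
Primer 2 (22 nt, A=5 T=10 G=1 C=6): Tm = 64.9 + 41·(7 − 16.4)/22 = 47.4°C, outside 49.8–56.9°C ✗; longest run = 3 ✓ — fails.
Primer 3 (22 nt, A=6 T=8 G=4 C=4): Tm = 64.9 + 41·(8 − 16.4)/22 = 49.2°C, outside 49.8–56.9°C ✗; longest run = 2 ✓ — fails.
Primer 4 (24 nt, A=5 T=5 G=4 C=10): Tm = 64.9 + 41·(14 − 16.4)/24 = 60.8°C, outside 49.8–56.9°C ✗; longest run = 5 ✓ — fails.
Primer 5 (20 nt, A=3 T=7 G=3 C=7): Tm = 64.9 + 41·(10 − 16.4)/20 = 51.8°C ✓; longest run = 3 ✓ — passes.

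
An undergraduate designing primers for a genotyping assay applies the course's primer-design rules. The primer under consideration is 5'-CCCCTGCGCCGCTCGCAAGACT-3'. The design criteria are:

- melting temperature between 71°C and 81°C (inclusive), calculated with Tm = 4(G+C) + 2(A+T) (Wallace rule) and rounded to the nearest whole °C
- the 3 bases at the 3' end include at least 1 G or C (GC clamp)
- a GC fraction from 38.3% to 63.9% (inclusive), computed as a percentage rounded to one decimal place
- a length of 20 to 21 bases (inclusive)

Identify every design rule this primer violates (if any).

Base counts: A=3, T=3, G=5, C=11 (length 22).
Tm: Tm = 2·6 + 4·16 = 76°C ✓
GC clamp: 3' end ACT has 1 G/C ✓
GC content: GC 16/22 = 72.7%, outside 38.3–63.9% ✗
length: length 22, outside 20–21 ✗

Fails: GC content, length.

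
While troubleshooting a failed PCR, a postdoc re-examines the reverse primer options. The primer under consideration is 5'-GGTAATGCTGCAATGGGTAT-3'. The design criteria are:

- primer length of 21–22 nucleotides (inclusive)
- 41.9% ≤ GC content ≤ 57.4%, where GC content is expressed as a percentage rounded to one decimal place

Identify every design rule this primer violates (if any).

Fails: length.

Base counts: A=5, T=6, G=7, C=2 (length 20).
length: length 20, outside 21–22 ✗
GC content: GC 9/20 = 45.0% ✓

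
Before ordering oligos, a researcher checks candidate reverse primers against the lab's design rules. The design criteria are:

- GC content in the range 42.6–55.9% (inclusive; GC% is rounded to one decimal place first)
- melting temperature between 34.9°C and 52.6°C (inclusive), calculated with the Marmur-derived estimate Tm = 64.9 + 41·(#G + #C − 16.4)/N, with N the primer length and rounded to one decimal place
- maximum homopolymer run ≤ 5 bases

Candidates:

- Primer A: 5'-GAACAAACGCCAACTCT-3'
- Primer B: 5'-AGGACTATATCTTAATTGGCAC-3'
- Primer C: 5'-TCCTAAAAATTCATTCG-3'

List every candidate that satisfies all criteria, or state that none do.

Primer A (17 nt, A=7 T=2 G=2 C=6): GC 8/17 = 47.1% ✓; Tm = 64.9 + 41·(8 − 16.4)/17 = 44.6°C ✓; longest run = 3 ✓ — passes.
Primer B (22 nt, A=7 T=7 G=4 C=4): GC 8/22 = 36.4%, outside 42.6–55.9% ✗; Tm = 64.9 + 41·(8 − 16.4)/22 = 49.2°C ✓; longest run = 2 ✓ — fails.
Primer C (17 nt, A=6 T=6 G=1 C=4): GC 5/17 = 29.4%, outside 42.6–55.9% ✗; Tm = 64.9 + 41·(5 − 16.4)/17 = 37.4°C ✓; longest run = 5 ✓ — fails.

Primer A only.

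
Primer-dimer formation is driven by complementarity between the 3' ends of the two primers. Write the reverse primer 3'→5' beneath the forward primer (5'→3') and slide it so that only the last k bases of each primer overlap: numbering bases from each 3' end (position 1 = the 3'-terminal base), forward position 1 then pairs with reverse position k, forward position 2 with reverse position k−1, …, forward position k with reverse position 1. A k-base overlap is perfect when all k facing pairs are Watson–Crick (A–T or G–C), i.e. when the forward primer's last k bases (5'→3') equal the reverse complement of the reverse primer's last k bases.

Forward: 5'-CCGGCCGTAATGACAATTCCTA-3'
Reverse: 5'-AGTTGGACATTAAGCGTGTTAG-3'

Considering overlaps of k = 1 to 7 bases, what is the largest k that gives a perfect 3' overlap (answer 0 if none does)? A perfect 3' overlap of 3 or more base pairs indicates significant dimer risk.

Longest perfect overlap: 3 complementary base pairs; significant dimer risk (threshold 3).

Last 7 bases (5'→3') — forward …ATTCCTA, reverse …GTGTTAG.
Reverse complement of the reverse primer's last 7 bases: CTAACAC; its first k bases are the reverse complement of the reverse primer's last k bases, so a perfect k-base overlap needs the forward primer's last k bases to equal them.
Comparing (forward last k vs required): k=1: A vs C ✗; k=2: TA vs CT ✗; k=3: CTA vs CTA ✓; k=4: CCTA vs CTAA ✗; k=5: TCCTA vs CTAAC ✗; k=6: TTCCTA vs CTAACA ✗; k=7: ATTCCTA vs CTAACAC ✗.
Only k = 3 is perfect, so the longest perfect 3' overlap is 3.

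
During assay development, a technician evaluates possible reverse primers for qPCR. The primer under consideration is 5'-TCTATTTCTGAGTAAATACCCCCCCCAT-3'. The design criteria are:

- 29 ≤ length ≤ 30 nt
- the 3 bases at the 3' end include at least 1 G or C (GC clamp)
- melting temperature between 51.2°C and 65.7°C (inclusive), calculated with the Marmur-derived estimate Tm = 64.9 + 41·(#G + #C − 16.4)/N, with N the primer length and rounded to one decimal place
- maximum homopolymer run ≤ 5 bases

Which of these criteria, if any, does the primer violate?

Fails: length, homopolymer run.

Base counts: A=7, T=9, G=2, C=10 (length 28).
length: length 28, outside 29–30 ✗
GC clamp: 3' end CAT has 1 G/C ✓
Tm: Tm = 64.9 + 41·(12 − 16.4)/28 = 58.5°C ✓
homopolymer run: longest run = 8, exceeds 5 ✗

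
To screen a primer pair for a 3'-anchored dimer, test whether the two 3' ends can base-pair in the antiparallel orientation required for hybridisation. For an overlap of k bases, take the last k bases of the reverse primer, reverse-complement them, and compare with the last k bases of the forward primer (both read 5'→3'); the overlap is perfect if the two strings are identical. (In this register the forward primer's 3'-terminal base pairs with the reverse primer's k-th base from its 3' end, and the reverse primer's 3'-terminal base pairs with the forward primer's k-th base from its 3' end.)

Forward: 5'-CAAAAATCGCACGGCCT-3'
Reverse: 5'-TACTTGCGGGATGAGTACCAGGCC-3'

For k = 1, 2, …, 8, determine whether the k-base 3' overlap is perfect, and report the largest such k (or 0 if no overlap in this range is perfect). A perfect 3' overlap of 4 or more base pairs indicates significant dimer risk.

Longest perfect overlap: 5 complementary base pairs; significant dimer risk (threshold 4).

Last 8 bases (5'→3') — forward …CACGGCCT, reverse …ACCAGGCC.
Reverse complement of the reverse primer's last 8 bases: GGCCTGGT; its first k bases are the reverse complement of the reverse primer's last k bases, so a perfect k-base overlap needs the forward primer's last k bases to equal them.
Comparing (forward last k vs required): k=1: T vs G ✗; k=2: CT vs GG ✗; k=3: CCT vs GGC ✗; k=4: GCCT vs GGCC ✗; k=5: GGCCT vs GGCCT ✓; k=6: CGGCCT vs GGCCTG ✗; k=7: ACGGCCT vs GGCCTGG ✗; k=8: CACGGCCT vs GGCCTGGT ✗.
Only k = 5 is perfect, so the longest perfect 3' overlap is 5.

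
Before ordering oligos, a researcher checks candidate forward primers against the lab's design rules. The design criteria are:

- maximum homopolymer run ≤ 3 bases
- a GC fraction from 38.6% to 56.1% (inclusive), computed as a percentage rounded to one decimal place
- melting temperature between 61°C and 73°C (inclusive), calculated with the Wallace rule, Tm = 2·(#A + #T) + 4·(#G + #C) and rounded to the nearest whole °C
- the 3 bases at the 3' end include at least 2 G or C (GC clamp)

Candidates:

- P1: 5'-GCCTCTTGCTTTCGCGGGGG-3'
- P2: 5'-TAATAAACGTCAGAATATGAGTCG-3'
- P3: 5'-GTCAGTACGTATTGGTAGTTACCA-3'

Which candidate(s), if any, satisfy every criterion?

P3 only.

P1 (20 nt, A=0 T=6 G=8 C=6): longest run = 5, exceeds 3 ✗; GC 14/20 = 70.0%, outside 38.6–56.1% ✗; Tm = 2·6 + 4·14 = 68°C ✓; 3' end GGG has 3 G/C ✓ — fails.
P2 (24 nt, A=10 T=6 G=5 C=3): longest run = 3 ✓; GC 8/24 = 33.3%, outside 38.6–56.1% ✗; Tm = 2·16 + 4·8 = 64°C ✓; 3' end TCG has 2 G/C ✓ — fails.
P3 (24 nt, A=6 T=8 G=6 C=4): longest run = 2 ✓; GC 10/24 = 41.7% ✓; Tm = 2·14 + 4·10 = 68°C ✓; 3' end CCA has 2 G/C ✓ — passes.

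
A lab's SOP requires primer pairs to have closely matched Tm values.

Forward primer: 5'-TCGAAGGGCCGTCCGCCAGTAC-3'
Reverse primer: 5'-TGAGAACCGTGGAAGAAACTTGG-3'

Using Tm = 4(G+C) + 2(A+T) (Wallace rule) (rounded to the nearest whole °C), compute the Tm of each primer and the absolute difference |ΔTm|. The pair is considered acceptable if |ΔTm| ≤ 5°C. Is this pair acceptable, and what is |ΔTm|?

|ΔTm| = 6°C; the pair is not acceptable.

Forward: A=4 T=3 G=7 C=8 → Tm = 2·7 + 4·15 = 74°C.
Reverse: A=8 T=4 G=8 C=3 → Tm = 2·12 + 4·11 = 68°C.
|ΔTm| = |74 − 68| = 6°C, > 5°C.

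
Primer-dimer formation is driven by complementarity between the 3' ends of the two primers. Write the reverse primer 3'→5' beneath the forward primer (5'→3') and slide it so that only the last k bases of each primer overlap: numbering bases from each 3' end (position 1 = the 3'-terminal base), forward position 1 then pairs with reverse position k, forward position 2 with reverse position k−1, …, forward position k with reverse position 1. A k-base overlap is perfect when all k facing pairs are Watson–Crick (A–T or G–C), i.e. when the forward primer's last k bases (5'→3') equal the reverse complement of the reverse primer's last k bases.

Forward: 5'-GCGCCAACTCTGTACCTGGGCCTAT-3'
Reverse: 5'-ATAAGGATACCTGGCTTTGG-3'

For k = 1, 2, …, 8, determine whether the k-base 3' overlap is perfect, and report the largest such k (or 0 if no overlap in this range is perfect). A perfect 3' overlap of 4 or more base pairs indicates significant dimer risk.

Last 8 bases (5'→3') — forward …GGGCCTAT, reverse …GGCTTTGG.
Reverse complement of the reverse primer's last 8 bases: CCAAAGCC; its first k bases are the reverse complement of the reverse primer's last k bases, so a perfect k-base overlap needs the forward primer's last k bases to equal them.
Comparing (forward last k vs required): k=1: T vs C ✗; k=2: AT vs CC ✗; k=3: TAT vs CCA ✗; k=4: CTAT vs CCAA ✗; k=5: CCTAT vs CCAAA ✗; k=6: GCCTAT vs CCAAAG ✗; k=7: GGCCTAT vs CCAAAGC ✗; k=8: GGGCCTAT vs CCAAAGCC ✗.
No overlap length from 1 to 8 is perfect, so the longest perfect 3' overlap is 0.

Longest perfect overlap: 0 complementary base pairs; below the dimer-risk threshold (threshold 4).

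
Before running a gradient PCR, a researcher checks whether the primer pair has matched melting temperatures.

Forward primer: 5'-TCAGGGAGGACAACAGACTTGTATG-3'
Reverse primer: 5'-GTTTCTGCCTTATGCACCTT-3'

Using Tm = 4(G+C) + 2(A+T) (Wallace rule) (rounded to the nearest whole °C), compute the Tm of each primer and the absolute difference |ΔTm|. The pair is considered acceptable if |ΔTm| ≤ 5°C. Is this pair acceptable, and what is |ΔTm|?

Forward: A=8 T=5 G=8 C=4 → Tm = 2·13 + 4·12 = 74°C.
Reverse: A=2 T=9 G=3 C=6 → Tm = 2·11 + 4·9 = 58°C.
|ΔTm| = |74 − 58| = 16°C, > 5°C.

|ΔTm| = 16°C; the pair is not acceptable.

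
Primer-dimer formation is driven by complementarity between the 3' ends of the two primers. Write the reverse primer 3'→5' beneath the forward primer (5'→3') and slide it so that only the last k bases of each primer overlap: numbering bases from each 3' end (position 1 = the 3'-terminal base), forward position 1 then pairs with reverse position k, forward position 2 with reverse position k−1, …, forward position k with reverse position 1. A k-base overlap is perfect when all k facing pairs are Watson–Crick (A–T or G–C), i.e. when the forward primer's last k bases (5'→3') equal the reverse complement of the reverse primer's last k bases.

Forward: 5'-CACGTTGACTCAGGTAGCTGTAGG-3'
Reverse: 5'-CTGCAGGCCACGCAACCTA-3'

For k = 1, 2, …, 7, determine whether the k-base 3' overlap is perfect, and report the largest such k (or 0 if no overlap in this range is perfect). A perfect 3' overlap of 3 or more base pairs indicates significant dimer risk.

Longest perfect overlap: 4 complementary base pairs; significant dimer risk (threshold 3).

Last 7 bases (5'→3') — forward …CTGTAGG, reverse …CAACCTA.
Reverse complement of the reverse primer's last 7 bases: TAGGTTG; its first k bases are the reverse complement of the reverse primer's last k bases, so a perfect k-base overlap needs the forward primer's last k bases to equal them.
Comparing (forward last k vs required): k=1: G vs T ✗; k=2: GG vs TA ✗; k=3: AGG vs TAG ✗; k=4: TAGG vs TAGG ✓; k=5: GTAGG vs TAGGT ✗; k=6: TGTAGG vs TAGGTT ✗; k=7: CTGTAGG vs TAGGTTG ✗.
Only k = 4 is perfect, so the longest perfect 3' overlap is 4.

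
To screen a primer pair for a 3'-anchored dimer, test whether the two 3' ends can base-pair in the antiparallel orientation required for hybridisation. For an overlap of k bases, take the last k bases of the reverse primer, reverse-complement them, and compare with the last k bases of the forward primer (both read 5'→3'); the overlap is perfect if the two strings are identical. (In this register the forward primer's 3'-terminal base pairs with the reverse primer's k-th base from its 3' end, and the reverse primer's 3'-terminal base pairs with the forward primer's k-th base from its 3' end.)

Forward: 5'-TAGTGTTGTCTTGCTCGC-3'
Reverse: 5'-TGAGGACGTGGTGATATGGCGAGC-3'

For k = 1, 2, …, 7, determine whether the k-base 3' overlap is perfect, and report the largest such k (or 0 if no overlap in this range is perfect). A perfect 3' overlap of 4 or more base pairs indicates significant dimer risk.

Last 7 bases (5'→3') — forward …TGCTCGC, reverse …GGCGAGC.
Reverse complement of the reverse primer's last 7 bases: GCTCGCC; its first k bases are the reverse complement of the reverse primer's last k bases, so a perfect k-base overlap needs the forward primer's last k bases to equal them.
Comparing (forward last k vs required): k=1: C vs G ✗; k=2: GC vs GC ✓; k=3: CGC vs GCT ✗; k=4: TCGC vs GCTC ✗; k=5: CTCGC vs GCTCG ✗; k=6: GCTCGC vs GCTCGC ✓; k=7: TGCTCGC vs GCTCGCC ✗.
Perfect overlaps at k = 2, 6; the largest is 6.

Longest perfect overlap: 6 complementary base pairs; significant dimer risk (threshold 4).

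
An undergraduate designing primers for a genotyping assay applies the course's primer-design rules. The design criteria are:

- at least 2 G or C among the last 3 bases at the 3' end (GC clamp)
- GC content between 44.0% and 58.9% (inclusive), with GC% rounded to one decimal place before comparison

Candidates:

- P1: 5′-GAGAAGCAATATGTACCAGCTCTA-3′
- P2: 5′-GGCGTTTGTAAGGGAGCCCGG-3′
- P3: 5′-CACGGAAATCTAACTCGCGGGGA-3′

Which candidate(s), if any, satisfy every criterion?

P3 only.

P1 (24 nt, A=9 T=5 G=5 C=5): 3' end CTA has 1 G/C, need ≥2 ✗; GC 10/24 = 41.7%, outside 44.0–58.9% ✗ — fails.
P2 (21 nt, A=3 T=4 G=10 C=4): 3' end CGG has 3 G/C ✓; GC 14/21 = 66.7%, outside 44.0–58.9% ✗ — fails.
P3 (23 nt, A=7 T=3 G=7 C=6): 3' end GGA has 2 G/C ✓; GC 13/23 = 56.5% ✓ — passes.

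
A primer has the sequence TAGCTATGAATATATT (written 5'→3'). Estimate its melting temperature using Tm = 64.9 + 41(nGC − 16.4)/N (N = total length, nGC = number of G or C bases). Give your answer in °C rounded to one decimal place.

30.6°C

Base counts: A=6, T=7, G=2, C=1; G+C = 3, N = 16.
Tm = 64.9 + 41·(3 − 16.4)/16 = 64.9 + -549.40/16 = 30.6°C.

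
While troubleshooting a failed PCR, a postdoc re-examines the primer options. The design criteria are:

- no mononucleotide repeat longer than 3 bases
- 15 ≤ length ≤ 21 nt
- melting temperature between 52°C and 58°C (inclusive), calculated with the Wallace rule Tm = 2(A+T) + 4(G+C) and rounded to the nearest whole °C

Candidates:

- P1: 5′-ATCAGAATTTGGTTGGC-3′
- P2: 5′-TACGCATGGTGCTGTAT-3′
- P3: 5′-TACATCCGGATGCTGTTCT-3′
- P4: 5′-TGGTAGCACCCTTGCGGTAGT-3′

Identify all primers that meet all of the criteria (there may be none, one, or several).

P3 only.

P1 (17 nt, A=4 T=6 G=5 C=2): longest run = 3 ✓; length 17 ✓; Tm = 2·10 + 4·7 = 48°C, outside 52–58°C ✗ — fails.
P2 (17 nt, A=3 T=6 G=5 C=3): longest run = 2 ✓; length 17 ✓; Tm = 2·9 + 4·8 = 50°C, outside 52–58°C ✗ — fails.
P3 (19 nt, A=3 T=7 G=4 C=5): longest run = 2 ✓; length 19 ✓; Tm = 2·10 + 4·9 = 56°C ✓ — passes.
P4 (21 nt, A=3 T=6 G=7 C=5): longest run = 3 ✓; length 21 ✓; Tm = 2·9 + 4·12 = 66°C, outside 52–58°C ✗ — fails.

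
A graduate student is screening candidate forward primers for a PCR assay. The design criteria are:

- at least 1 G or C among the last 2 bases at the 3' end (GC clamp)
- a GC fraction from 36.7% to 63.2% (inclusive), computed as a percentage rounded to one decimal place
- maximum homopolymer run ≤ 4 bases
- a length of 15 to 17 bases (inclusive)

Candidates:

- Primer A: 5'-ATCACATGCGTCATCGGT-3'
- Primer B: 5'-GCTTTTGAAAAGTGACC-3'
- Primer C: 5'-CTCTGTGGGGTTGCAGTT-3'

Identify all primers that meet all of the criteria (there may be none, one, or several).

Primer B only.

Primer A (18 nt, A=4 T=5 G=4 C=5): 3' end GT has 1 G/C ✓; GC 9/18 = 50.0% ✓; longest run = 2 ✓; length 18, outside 15–17 ✗ — fails.
Primer B (17 nt, A=5 T=5 G=4 C=3): 3' end CC has 2 G/C ✓; GC 7/17 = 41.2% ✓; longest run = 4 ✓; length 17 ✓ — passes.
Primer C (18 nt, A=1 T=7 G=7 C=3): 3' end TT has 0 G/C, need ≥1 ✗; GC 10/18 = 55.6% ✓; longest run = 4 ✓; length 18, outside 15–17 ✗ — fails.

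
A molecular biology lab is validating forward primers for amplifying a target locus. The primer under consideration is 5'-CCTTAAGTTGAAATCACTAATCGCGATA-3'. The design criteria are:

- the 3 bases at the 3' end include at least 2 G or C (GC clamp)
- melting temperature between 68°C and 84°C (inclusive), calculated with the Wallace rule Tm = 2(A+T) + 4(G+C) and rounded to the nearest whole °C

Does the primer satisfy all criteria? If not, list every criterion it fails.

Base counts: A=10, T=8, G=4, C=6 (length 28).
GC clamp: 3' end ATA has 0 G/C, need ≥2 ✗
Tm: Tm = 2·18 + 4·10 = 76°C ✓

Fails: GC clamp.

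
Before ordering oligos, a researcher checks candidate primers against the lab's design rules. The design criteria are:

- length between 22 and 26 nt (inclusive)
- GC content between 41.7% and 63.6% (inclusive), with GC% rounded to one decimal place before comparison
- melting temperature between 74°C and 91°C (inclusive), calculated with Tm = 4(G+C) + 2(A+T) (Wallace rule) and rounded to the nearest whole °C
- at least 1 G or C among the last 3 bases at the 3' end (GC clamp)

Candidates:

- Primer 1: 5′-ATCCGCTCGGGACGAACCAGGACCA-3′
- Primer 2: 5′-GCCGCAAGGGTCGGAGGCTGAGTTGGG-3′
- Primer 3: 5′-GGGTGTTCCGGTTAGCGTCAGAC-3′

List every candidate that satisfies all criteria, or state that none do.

Primer 3 only.

Primer 1 (25 nt, A=7 T=2 G=7 C=9): length 25 ✓; GC 16/25 = 64.0%, outside 41.7–63.6% ✗; Tm = 2·9 + 4·16 = 82°C ✓; 3' end CCA has 2 G/C ✓ — fails.
Primer 2 (27 nt, A=4 T=4 G=14 C=5): length 27, outside 22–26 ✗; GC 19/27 = 70.4%, outside 41.7–63.6% ✗; Tm = 2·8 + 4·19 = 92°C, outside 74–91°C ✗; 3' end GGG has 3 G/C ✓ — fails.
Primer 3 (23 nt, A=3 T=6 G=9 C=5): length 23 ✓; GC 14/23 = 60.9% ✓; Tm = 2·9 + 4·14 = 74°C ✓; 3' end GAC has 2 G/C ✓ — passes.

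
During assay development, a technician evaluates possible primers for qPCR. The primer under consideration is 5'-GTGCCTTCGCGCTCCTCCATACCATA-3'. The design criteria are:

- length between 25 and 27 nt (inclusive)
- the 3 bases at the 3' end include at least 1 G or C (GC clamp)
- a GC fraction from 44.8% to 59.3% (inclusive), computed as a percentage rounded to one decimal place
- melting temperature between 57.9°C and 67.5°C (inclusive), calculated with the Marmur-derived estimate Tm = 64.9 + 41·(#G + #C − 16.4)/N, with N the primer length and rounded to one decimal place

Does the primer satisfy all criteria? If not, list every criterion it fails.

Fails: GC clamp.

Base counts: A=4, T=7, G=4, C=11 (length 26).
length: length 26 ✓
GC clamp: 3' end ATA has 0 G/C, need ≥1 ✗
GC content: GC 15/26 = 57.7% ✓
Tm: Tm = 64.9 + 41·(15 − 16.4)/26 = 62.7°C ✓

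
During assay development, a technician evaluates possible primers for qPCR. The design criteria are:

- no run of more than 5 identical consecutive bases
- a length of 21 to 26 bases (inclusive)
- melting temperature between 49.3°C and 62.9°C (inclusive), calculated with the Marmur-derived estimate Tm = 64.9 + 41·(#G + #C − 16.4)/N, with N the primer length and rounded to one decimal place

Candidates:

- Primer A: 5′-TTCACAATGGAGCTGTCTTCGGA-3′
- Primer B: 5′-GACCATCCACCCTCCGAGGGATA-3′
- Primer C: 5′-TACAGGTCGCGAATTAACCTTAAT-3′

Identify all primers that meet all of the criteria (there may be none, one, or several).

Primer A (23 nt, A=5 T=7 G=6 C=5): longest run = 2 ✓; length 23 ✓; Tm = 64.9 + 41·(11 − 16.4)/23 = 55.3°C ✓ — passes.
Primer B (23 nt, A=6 T=3 G=5 C=9): longest run = 3 ✓; length 23 ✓; Tm = 64.9 + 41·(14 − 16.4)/23 = 60.6°C ✓ — passes.
Primer C (24 nt, A=8 T=7 G=4 C=5): longest run = 2 ✓; length 24 ✓; Tm = 64.9 + 41·(9 − 16.4)/24 = 52.3°C ✓ — passes.

Primer A, Primer B and Primer C.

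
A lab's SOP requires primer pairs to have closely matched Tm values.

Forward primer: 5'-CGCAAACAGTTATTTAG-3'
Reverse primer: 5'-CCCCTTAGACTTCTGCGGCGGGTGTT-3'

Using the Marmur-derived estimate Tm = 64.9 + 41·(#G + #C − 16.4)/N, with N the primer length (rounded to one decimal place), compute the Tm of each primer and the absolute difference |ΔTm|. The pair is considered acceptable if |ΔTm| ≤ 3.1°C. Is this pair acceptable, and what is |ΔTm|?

|ΔTm| = 24.5°C; the pair is not acceptable.

Forward: G+C = 6, N = 17 → Tm = 64.9 + 41·(6 − 16.4)/17 = 39.8°C.
Reverse: G+C = 16, N = 26 → Tm = 64.9 + 41·(16 − 16.4)/26 = 64.3°C.
|ΔTm| = |39.8 − 64.3| = 24.5°C, > 3.1°C.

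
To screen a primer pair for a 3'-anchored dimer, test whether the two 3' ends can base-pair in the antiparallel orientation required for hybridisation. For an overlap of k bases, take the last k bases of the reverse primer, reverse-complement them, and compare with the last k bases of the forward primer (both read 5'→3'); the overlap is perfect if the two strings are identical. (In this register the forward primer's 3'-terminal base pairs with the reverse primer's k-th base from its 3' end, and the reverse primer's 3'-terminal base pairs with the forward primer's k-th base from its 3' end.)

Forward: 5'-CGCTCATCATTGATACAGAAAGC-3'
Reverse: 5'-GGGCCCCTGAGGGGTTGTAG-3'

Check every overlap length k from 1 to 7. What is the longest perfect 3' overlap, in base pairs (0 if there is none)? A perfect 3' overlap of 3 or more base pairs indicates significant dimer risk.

Longest perfect overlap: 1 complementary base pair; below the dimer-risk threshold (threshold 3).

Last 7 bases (5'→3') — forward …AGAAAGC, reverse …GTTGTAG.
Reverse complement of the reverse primer's last 7 bases: CTACAAC; its first k bases are the reverse complement of the reverse primer's last k bases, so a perfect k-base overlap needs the forward primer's last k bases to equal them.
Comparing (forward last k vs required): k=1: C vs C ✓; k=2: GC vs CT ✗; k=3: AGC vs CTA ✗; k=4: AAGC vs CTAC ✗; k=5: AAAGC vs CTACA ✗; k=6: GAAAGC vs CTACAA ✗; k=7: AGAAAGC vs CTACAAC ✗.
Only k = 1 is perfect, so the longest perfect 3' overlap is 1.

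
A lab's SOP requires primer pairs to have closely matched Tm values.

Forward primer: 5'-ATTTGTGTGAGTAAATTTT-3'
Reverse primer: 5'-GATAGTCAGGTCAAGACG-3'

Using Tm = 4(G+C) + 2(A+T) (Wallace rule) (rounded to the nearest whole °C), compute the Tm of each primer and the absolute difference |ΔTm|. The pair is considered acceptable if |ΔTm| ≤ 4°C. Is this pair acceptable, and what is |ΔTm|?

Forward: A=5 T=10 G=4 C=0 → Tm = 2·15 + 4·4 = 46°C.
Reverse: A=6 T=3 G=6 C=3 → Tm = 2·9 + 4·9 = 54°C.
|ΔTm| = |46 − 54| = 8°C, > 4°C.

|ΔTm| = 8°C; the pair is not acceptable.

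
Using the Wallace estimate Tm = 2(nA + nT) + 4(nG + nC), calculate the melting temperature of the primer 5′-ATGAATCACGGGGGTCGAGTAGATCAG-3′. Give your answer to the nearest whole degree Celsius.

82°C

Base counts: A=8, T=5, G=10, C=4 (length 27).
Tm = 2·(8+5) + 4·(10+4) = 2·13 + 4·14 = 26 + 56 = 82°C.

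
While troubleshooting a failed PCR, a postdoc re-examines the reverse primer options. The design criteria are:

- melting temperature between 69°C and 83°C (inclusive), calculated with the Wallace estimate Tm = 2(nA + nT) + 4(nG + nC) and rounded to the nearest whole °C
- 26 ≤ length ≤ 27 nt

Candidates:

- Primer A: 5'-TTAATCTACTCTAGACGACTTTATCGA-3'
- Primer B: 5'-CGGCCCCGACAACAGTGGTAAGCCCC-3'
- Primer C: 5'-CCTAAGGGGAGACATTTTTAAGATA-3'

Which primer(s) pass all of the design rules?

Primer A (27 nt, A=8 T=10 G=3 C=6): Tm = 2·18 + 4·9 = 72°C ✓; length 27 ✓ — passes.
Primer B (26 nt, A=6 T=2 G=7 C=11): Tm = 2·8 + 4·18 = 88°C, outside 69–83°C ✗; length 26 ✓ — fails.
Primer C (25 nt, A=9 T=7 G=6 C=3): Tm = 2·16 + 4·9 = 68°C, outside 69–83°C ✗; length 25, outside 26–27 ✗ — fails.

Primer A only.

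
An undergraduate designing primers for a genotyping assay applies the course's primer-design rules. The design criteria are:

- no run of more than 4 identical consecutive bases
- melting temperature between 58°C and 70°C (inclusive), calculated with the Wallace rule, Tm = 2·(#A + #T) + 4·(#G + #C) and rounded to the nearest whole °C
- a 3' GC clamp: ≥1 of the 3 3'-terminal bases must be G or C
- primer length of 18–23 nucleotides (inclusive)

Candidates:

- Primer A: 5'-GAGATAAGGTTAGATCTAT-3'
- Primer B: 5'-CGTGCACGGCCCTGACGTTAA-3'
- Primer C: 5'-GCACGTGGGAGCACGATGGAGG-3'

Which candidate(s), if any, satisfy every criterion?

Primer A (19 nt, A=7 T=6 G=5 C=1): longest run = 2 ✓; Tm = 2·13 + 4·6 = 50°C, outside 58–70°C ✗; 3' end TAT has 0 G/C, need ≥1 ✗; length 19 ✓ — fails.
Primer B (21 nt, A=4 T=4 G=6 C=7): longest run = 3 ✓; Tm = 2·8 + 4·13 = 68°C ✓; 3' end TAA has 0 G/C, need ≥1 ✗; length 21 ✓ — fails.
Primer C (22 nt, A=5 T=2 G=11 C=4): longest run = 3 ✓; Tm = 2·7 + 4·15 = 74°C, outside 58–70°C ✗; 3' end AGG has 2 G/C ✓; length 22 ✓ — fails.

None of the candidates satisfy all criteria.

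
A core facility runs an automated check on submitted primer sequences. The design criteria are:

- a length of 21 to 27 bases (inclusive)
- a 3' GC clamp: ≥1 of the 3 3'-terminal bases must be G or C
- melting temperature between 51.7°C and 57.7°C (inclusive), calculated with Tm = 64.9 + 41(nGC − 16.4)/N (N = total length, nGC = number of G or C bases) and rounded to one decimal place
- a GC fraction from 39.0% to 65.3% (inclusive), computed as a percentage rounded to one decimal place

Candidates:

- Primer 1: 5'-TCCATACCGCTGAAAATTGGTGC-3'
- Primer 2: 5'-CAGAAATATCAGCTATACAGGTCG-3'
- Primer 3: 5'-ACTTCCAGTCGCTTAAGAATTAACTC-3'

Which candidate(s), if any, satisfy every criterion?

Primer 1 and Primer 2.

Primer 1 (23 nt, A=6 T=6 G=5 C=6): length 23 ✓; 3' end TGC has 2 G/C ✓; Tm = 64.9 + 41·(11 − 16.4)/23 = 55.3°C ✓; GC 11/23 = 47.8% ✓ — passes.
Primer 2 (24 nt, A=9 T=5 G=5 C=5): length 24 ✓; 3' end TCG has 2 G/C ✓; Tm = 64.9 + 41·(10 − 16.4)/24 = 54.0°C ✓; GC 10/24 = 41.7% ✓ — passes.
Primer 3 (26 nt, A=8 T=8 G=3 C=7): length 26 ✓; 3' end CTC has 2 G/C ✓; Tm = 64.9 + 41·(10 − 16.4)/26 = 54.8°C ✓; GC 10/26 = 38.5%, outside 39.0–65.3% ✗ — fails.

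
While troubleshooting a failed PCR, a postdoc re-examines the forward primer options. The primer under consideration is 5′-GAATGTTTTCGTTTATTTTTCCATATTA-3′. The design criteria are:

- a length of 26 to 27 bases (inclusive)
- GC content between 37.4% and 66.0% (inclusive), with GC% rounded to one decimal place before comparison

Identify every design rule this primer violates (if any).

Fails: length, GC content.

Base counts: A=6, T=16, G=3, C=3 (length 28).
length: length 28, outside 26–27 ✗
GC content: GC 6/28 = 21.4%, outside 37.4–66.0% ✗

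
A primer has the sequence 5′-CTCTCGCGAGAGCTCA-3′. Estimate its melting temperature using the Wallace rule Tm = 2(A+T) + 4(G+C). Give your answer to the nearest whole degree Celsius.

Base counts: A=3, T=3, G=4, C=6 (length 16).
Tm = 2·(3+3) + 4·(4+6) = 2·6 + 4·10 = 12 + 40 = 52°C.

52°C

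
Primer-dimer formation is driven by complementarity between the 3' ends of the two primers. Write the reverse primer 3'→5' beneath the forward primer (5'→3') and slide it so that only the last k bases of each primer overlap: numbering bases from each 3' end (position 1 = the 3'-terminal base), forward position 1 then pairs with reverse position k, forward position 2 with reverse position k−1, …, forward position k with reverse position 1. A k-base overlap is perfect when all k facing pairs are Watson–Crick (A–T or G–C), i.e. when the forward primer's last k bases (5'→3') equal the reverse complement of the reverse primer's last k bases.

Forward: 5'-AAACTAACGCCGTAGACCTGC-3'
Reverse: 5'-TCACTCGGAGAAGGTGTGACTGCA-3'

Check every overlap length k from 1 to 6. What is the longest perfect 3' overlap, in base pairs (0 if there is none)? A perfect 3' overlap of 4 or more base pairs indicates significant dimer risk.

Longest perfect overlap: 3 complementary base pairs; below the dimer-risk threshold (threshold 4).

Last 6 bases (5'→3') — forward …ACCTGC, reverse …ACTGCA.
Reverse complement of the reverse primer's last 6 bases: TGCAGT; its first k bases are the reverse complement of the reverse primer's last k bases, so a perfect k-base overlap needs the forward primer's last k bases to equal them.
Comparing (forward last k vs required): k=1: C vs T ✗; k=2: GC vs TG ✗; k=3: TGC vs TGC ✓; k=4: CTGC vs TGCA ✗; k=5: CCTGC vs TGCAG ✗; k=6: ACCTGC vs TGCAGT ✗.
Only k = 3 is perfect, so the longest perfect 3' overlap is 3.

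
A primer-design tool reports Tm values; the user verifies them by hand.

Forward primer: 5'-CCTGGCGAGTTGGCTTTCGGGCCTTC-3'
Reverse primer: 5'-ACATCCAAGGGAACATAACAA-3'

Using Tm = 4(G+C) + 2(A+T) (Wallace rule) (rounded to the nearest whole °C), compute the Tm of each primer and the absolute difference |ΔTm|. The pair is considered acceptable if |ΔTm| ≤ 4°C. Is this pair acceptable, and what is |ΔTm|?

|ΔTm| = 28°C; the pair is not acceptable.

Forward: A=1 T=8 G=9 C=8 → Tm = 2·9 + 4·17 = 86°C.
Reverse: A=11 T=2 G=3 C=5 → Tm = 2·13 + 4·8 = 58°C.
|ΔTm| = |86 − 58| = 28°C, > 4°C.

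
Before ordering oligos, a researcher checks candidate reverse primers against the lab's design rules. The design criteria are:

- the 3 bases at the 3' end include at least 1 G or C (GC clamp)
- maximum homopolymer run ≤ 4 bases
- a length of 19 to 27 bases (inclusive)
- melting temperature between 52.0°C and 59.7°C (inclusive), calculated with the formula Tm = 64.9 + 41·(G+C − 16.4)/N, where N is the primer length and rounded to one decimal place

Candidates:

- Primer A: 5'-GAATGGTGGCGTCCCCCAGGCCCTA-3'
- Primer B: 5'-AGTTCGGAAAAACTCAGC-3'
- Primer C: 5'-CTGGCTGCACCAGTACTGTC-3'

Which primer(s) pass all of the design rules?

Primer A (25 nt, A=4 T=4 G=8 C=9): 3' end CTA has 1 G/C ✓; longest run = 5, exceeds 4 ✗; length 25 ✓; Tm = 64.9 + 41·(17 − 16.4)/25 = 65.9°C, outside 52.0–59.7°C ✗ — fails.
Primer B (18 nt, A=7 T=3 G=4 C=4): 3' end AGC has 2 G/C ✓; longest run = 5, exceeds 4 ✗; length 18, outside 19–27 ✗; Tm = 64.9 + 41·(8 − 16.4)/18 = 45.8°C, outside 52.0–59.7°C ✗ — fails.
Primer C (20 nt, A=3 T=5 G=5 C=7): 3' end GTC has 2 G/C ✓; longest run = 2 ✓; length 20 ✓; Tm = 64.9 + 41·(12 − 16.4)/20 = 55.9°C ✓ — passes.

Primer C only.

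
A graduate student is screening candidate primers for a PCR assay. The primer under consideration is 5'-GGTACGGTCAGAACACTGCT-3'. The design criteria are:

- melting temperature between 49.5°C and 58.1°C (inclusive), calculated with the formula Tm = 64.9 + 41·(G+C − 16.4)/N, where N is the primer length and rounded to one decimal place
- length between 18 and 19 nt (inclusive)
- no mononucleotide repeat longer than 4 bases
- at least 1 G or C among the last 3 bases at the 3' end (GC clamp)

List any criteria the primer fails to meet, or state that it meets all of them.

Base counts: A=5, T=4, G=6, C=5 (length 20).
Tm: Tm = 64.9 + 41·(11 − 16.4)/20 = 53.8°C ✓
length: length 20, outside 18–19 ✗
homopolymer run: longest run = 2 ✓
GC clamp: 3' end GCT has 2 G/C ✓

Fails: length.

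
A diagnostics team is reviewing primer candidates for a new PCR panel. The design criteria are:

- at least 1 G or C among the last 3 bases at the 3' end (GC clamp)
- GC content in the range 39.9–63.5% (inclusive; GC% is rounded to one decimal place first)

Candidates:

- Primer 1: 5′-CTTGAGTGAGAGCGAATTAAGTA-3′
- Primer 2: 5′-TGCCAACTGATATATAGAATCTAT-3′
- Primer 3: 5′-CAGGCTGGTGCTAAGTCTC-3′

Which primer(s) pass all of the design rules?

Primer 3 only.

Primer 1 (23 nt, A=8 T=6 G=7 C=2): 3' end GTA has 1 G/C ✓; GC 9/23 = 39.1%, outside 39.9–63.5% ✗ — fails.
Primer 2 (24 nt, A=9 T=8 G=3 C=4): 3' end TAT has 0 G/C, need ≥1 ✗; GC 7/24 = 29.2%, outside 39.9–63.5% ✗ — fails.
Primer 3 (19 nt, A=3 T=5 G=6 C=5): 3' end CTC has 2 G/C ✓; GC 11/19 = 57.9% ✓ — passes.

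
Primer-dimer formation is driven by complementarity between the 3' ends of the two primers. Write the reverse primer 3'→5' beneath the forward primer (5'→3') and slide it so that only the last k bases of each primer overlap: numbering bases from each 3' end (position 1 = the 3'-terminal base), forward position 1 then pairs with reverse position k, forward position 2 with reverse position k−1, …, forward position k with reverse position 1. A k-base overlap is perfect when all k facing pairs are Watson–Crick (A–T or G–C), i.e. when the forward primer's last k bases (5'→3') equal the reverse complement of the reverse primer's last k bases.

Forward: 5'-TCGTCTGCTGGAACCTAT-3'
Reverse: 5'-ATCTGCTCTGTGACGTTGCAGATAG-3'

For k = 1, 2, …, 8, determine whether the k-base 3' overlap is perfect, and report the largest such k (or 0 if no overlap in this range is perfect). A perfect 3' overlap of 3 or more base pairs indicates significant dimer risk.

Longest perfect overlap: 4 complementary base pairs; significant dimer risk (threshold 3).

Last 8 bases (5'→3') — forward …GAACCTAT, reverse …GCAGATAG.
Reverse complement of the reverse primer's last 8 bases: CTATCTGC; its first k bases are the reverse complement of the reverse primer's last k bases, so a perfect k-base overlap needs the forward primer's last k bases to equal them.
Comparing (forward last k vs required): k=1: T vs C ✗; k=2: AT vs CT ✗; k=3: TAT vs CTA ✗; k=4: CTAT vs CTAT ✓; k=5: CCTAT vs CTATC ✗; k=6: ACCTAT vs CTATCT ✗; k=7: AACCTAT vs CTATCTG ✗; k=8: GAACCTAT vs CTATCTGC ✗.
Only k = 4 is perfect, so the longest perfect 3' overlap is 4.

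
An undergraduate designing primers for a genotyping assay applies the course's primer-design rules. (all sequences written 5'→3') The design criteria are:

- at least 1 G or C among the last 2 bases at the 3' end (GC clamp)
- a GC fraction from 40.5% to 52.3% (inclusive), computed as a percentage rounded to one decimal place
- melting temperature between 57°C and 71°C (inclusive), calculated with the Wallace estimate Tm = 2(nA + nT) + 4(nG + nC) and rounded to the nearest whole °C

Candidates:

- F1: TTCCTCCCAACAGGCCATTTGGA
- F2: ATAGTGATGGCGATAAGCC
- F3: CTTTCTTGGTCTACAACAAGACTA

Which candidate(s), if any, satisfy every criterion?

F1 (23 nt, A=5 T=6 G=4 C=8): 3' end GA has 1 G/C ✓; GC 12/23 = 52.2% ✓; Tm = 2·11 + 4·12 = 70°C ✓ — passes.
F2 (19 nt, A=6 T=4 G=6 C=3): 3' end CC has 2 G/C ✓; GC 9/19 = 47.4% ✓; Tm = 2·10 + 4·9 = 56°C, outside 57–71°C ✗ — fails.
F3 (24 nt, A=7 T=8 G=3 C=6): 3' end TA has 0 G/C, need ≥1 ✗; GC 9/24 = 37.5%, outside 40.5–52.3% ✗; Tm = 2·15 + 4·9 = 66°C ✓ — fails.

F1 only.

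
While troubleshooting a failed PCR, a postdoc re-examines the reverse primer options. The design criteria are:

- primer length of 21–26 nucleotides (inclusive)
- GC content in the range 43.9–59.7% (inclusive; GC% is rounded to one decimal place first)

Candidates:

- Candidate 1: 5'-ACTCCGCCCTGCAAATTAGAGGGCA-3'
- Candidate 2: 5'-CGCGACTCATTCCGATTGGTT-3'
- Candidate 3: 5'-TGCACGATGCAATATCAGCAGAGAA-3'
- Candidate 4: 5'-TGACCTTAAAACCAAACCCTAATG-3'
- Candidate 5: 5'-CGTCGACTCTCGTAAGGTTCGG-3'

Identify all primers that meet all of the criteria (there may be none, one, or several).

Candidate 1 (25 nt, A=7 T=4 G=6 C=8): length 25 ✓; GC 14/25 = 56.0% ✓ — passes.
Candidate 2 (21 nt, A=3 T=7 G=5 C=6): length 21 ✓; GC 11/21 = 52.4% ✓ — passes.
Candidate 3 (25 nt, A=10 T=4 G=6 C=5): length 25 ✓; GC 11/25 = 44.0% ✓ — passes.
Candidate 4 (24 nt, A=10 T=5 G=2 C=7): length 24 ✓; GC 9/24 = 37.5%, outside 43.9–59.7% ✗ — fails.
Candidate 5 (22 nt, A=3 T=6 G=7 C=6): length 22 ✓; GC 13/22 = 59.1% ✓ — passes.

Candidate 1, Candidate 2, Candidate 3 and Candidate 5.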